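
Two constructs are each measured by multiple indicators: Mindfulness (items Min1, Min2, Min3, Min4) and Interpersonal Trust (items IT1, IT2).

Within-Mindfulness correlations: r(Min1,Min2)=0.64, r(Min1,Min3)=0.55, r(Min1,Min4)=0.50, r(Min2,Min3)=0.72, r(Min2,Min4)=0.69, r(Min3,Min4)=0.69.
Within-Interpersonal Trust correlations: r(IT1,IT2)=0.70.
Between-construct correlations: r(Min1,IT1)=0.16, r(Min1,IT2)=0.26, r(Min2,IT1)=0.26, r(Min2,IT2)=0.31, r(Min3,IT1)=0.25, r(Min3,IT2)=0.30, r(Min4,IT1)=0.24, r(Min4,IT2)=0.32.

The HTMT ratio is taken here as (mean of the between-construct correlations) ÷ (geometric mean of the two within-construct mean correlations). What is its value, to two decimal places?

Between-construct mean = 2.10/8 = 0.2625.
Mean within-Min = 3.79/6 = 0.6317; mean within-IT = 0.70/1 = 0.7000.
Geometric mean = √(0.6317 × 0.7000) = 0.6650.
HTMT = 0.2625 / 0.6650 = 0.39.

0.39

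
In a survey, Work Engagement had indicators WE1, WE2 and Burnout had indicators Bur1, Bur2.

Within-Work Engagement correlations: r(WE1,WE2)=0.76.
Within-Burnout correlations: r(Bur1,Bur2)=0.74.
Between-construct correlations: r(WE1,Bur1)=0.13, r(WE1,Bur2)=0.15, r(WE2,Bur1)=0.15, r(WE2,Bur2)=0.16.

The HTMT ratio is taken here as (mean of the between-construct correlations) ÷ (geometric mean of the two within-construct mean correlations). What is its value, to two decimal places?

0.20

Between-construct mean = 0.59/4 = 0.1475.
Mean within-WE = 0.76/1 = 0.7600; mean within-Bur = 0.74/1 = 0.7400.
Geometric mean = √(0.7600 × 0.7400) = 0.7499.
HTMT = 0.1475 / 0.7499 = 0.20.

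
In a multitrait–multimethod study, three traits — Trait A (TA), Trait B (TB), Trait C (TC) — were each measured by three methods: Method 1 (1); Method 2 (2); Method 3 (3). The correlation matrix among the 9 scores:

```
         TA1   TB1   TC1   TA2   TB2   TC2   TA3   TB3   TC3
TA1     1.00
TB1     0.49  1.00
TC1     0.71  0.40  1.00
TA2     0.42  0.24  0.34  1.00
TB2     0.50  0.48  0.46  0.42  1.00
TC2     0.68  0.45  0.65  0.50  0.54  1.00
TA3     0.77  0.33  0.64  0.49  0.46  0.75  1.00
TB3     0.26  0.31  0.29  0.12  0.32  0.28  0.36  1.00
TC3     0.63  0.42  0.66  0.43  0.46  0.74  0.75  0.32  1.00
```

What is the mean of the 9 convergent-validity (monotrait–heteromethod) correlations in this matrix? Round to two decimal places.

Convergent values: 0.42, 0.77, 0.49, 0.48, 0.31, 0.32, 0.65, 0.66, 0.74; mean = 4.84/9 = 0.54.

0.54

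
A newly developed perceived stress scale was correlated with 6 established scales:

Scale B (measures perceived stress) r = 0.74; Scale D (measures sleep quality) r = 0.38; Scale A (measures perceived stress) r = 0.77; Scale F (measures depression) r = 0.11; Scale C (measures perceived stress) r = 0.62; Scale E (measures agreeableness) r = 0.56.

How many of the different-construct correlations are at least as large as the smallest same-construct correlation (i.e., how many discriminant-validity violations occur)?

Convergent (same construct = perceived stress): Scale B, Scale A, Scale C.
Smallest convergent = 0.62. Discriminant values: 0.38, 0.11, 0.56; count ≥ 0.62 → 0.

0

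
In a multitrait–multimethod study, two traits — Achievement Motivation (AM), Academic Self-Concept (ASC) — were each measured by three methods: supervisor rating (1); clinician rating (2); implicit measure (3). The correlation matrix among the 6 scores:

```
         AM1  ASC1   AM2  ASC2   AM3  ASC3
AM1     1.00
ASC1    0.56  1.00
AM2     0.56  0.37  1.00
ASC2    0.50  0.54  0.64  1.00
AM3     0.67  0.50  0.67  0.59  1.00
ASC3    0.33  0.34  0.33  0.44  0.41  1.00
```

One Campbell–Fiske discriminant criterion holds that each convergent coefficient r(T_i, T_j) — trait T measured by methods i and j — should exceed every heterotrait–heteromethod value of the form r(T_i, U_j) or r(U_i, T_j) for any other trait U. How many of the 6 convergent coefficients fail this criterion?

2

Each convergent coefficient versus the relevant comparison correlations:
AM (methods 1·2): 0.56 vs {0.50, 0.37} → pass.
AM (methods 1·3): 0.67 vs {0.33, 0.50} → pass.
AM (methods 2·3): 0.67 vs {0.33, 0.59} → pass.
ASC (methods 1·2): 0.54 vs {0.37, 0.50} → pass.
ASC (methods 1·3): 0.34 vs {0.50, 0.33} → fail.
ASC (methods 2·3): 0.44 vs {0.59, 0.33} → fail.
2 of 6 fail.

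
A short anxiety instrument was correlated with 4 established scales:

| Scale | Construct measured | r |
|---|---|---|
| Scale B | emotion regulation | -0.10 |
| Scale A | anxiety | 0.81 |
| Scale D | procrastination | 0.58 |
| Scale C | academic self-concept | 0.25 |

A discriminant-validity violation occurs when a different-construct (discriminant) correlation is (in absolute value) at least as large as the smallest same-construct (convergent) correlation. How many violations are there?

Convergent (same construct = anxiety): Scale A.
Smallest convergent = 0.81. Discriminant |r|: 0.10, 0.58, 0.25; count ≥ 0.81 → 0.

0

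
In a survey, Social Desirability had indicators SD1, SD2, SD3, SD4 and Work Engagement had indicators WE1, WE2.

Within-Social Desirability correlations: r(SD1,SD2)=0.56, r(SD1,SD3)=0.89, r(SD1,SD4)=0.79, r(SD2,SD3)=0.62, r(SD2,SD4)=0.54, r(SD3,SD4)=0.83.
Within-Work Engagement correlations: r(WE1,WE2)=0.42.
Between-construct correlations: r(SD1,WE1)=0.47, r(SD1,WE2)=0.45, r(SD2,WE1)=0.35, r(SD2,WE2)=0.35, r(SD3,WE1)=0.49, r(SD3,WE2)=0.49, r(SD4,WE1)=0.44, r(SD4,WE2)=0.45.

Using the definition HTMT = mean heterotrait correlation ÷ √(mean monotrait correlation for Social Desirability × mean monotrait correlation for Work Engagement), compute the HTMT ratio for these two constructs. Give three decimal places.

0.802

Mean heterotrait r = 3.49/8 = 0.4363.
Mean within-SD = 4.23/6 = 0.7050; mean within-WE = 0.42/1 = 0.4200.
Geometric mean = √(0.7050 × 0.4200) = 0.5442.
HTMT = 0.4363 / 0.5442 = 0.802.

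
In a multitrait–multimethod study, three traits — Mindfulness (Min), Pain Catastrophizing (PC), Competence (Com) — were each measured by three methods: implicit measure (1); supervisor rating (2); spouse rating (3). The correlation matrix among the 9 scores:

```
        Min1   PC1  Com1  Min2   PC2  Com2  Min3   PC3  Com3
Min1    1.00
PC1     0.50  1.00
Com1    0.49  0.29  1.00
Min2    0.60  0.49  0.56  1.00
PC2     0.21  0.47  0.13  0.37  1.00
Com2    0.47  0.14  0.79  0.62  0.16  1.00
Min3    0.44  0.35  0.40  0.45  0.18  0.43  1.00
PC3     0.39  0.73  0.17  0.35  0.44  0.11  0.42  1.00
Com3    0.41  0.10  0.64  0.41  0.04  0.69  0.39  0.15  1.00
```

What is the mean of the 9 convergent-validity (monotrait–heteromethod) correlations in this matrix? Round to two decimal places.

Convergent values: 0.60, 0.44, 0.45, 0.47, 0.73, 0.44, 0.79, 0.64, 0.69; mean = 5.25/9 = 0.58.

0.58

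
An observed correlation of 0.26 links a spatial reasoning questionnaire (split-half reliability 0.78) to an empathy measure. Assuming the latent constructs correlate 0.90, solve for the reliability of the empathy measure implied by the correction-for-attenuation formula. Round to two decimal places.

0.11

r_true = r_obs / √(r_xx · r_yy) ⇒ 0.90 = 0.26 / √(0.78 · r_yy).
√(0.78 · r_yy) = 0.26 / 0.90 = 0.2889; 0.78 · r_yy = 0.0835; r_yy = 0.0835 / 0.78 ≈ 0.11.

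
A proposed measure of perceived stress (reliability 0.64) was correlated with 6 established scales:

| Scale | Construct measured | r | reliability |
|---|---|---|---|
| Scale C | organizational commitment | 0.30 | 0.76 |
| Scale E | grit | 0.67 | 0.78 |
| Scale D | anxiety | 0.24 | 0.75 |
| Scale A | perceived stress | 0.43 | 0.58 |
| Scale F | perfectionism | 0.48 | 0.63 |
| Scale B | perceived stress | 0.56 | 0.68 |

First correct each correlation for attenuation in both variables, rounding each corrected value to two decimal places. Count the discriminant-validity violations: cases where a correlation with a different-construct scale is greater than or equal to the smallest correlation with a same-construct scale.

Disattenuated r (r / √(r_scale · r_new)):
  Scale C (disc): 0.30 / √(0.76·0.64) = 0.43
  Scale E (disc): 0.67 / √(0.78·0.64) = 0.95
  Scale D (disc): 0.24 / √(0.75·0.64) = 0.35
  Scale A (conv): 0.43 / √(0.58·0.64) = 0.71
  Scale F (disc): 0.48 / √(0.63·0.64) = 0.76
  Scale B (conv): 0.56 / √(0.68·0.64) = 0.85
Smallest convergent = 0.71. Discriminant values: 0.43, 0.95, 0.35, 0.76; count ≥ 0.71 → 2.

2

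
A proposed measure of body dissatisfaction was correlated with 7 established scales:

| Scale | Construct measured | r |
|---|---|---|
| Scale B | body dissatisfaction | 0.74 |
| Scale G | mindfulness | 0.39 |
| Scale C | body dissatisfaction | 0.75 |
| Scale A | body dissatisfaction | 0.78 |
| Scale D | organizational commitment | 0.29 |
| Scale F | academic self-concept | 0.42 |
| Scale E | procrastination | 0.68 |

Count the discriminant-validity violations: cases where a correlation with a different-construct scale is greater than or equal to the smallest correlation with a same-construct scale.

Convergent (same construct = body dissatisfaction): Scale B, Scale C, Scale A.
Smallest convergent = 0.74. Discriminant values: 0.39, 0.29, 0.42, 0.68; count ≥ 0.74 → 0.

0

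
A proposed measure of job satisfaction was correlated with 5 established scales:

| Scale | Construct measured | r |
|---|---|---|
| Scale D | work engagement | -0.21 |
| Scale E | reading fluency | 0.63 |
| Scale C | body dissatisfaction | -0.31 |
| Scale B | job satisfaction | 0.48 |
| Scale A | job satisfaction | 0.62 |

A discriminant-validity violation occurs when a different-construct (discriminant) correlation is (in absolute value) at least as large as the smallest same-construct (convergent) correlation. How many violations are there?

1

Convergent (same construct = job satisfaction): Scale B, Scale A.
Smallest convergent = 0.48. Discriminant |r|: 0.21, 0.63, 0.31; count ≥ 0.48 → 1.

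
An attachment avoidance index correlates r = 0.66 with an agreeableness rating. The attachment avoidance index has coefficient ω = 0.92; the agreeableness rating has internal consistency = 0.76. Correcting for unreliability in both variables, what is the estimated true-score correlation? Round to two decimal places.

0.79

r_true = r_obs / √(r_xx · r_yy) = 0.66 / √(0.92 × 0.76) = 0.66 / √0.6992 = 0.66 / 0.8362 ≈ 0.79.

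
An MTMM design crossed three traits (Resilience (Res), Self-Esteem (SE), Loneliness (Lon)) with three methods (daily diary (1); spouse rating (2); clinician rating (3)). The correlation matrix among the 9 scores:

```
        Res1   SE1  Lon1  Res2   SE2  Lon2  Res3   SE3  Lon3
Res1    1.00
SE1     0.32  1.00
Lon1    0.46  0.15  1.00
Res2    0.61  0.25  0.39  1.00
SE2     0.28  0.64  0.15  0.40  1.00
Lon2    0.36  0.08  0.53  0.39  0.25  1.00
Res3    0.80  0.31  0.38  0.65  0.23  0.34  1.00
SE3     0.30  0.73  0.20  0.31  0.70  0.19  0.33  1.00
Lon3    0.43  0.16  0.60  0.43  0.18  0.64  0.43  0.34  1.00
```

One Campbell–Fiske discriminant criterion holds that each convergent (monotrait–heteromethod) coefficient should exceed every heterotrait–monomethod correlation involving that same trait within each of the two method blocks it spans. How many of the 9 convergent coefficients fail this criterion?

Each convergent coefficient versus the relevant comparison correlations:
Res (methods 1·2): 0.61 vs {0.32, 0.40, 0.46, 0.39} → pass.
Res (methods 1·3): 0.80 vs {0.32, 0.33, 0.46, 0.43} → pass.
Res (methods 2·3): 0.65 vs {0.40, 0.33, 0.39, 0.43} → pass.
SE (methods 1·2): 0.64 vs {0.32, 0.40, 0.15, 0.25} → pass.
SE (methods 1·3): 0.73 vs {0.32, 0.33, 0.15, 0.34} → pass.
SE (methods 2·3): 0.70 vs {0.40, 0.33, 0.25, 0.34} → pass.
Lon (methods 1·2): 0.53 vs {0.46, 0.39, 0.15, 0.25} → pass.
Lon (methods 1·3): 0.60 vs {0.46, 0.43, 0.15, 0.34} → pass.
Lon (methods 2·3): 0.64 vs {0.39, 0.43, 0.25, 0.34} → pass.
0 of 9 fail.

0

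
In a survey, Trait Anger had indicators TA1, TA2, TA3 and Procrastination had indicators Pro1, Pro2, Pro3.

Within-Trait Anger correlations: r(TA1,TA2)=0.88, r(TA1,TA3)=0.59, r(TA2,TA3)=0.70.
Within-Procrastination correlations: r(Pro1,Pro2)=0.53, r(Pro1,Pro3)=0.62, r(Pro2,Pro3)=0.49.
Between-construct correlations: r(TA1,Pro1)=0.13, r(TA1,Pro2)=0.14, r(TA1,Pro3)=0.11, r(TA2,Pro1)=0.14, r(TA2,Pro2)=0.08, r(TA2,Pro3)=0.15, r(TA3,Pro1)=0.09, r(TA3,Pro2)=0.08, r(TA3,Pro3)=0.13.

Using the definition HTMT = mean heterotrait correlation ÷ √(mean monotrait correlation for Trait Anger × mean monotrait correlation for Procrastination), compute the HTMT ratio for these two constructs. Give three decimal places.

Mean heterotrait r = 1.05/9 = 0.1167.
Mean within-TA = 2.17/3 = 0.7233; mean within-Pro = 1.64/3 = 0.5467.
Geometric mean = √(0.7233 × 0.5467) = 0.6288.
HTMT = 0.1167 / 0.6288 = 0.186.

0.186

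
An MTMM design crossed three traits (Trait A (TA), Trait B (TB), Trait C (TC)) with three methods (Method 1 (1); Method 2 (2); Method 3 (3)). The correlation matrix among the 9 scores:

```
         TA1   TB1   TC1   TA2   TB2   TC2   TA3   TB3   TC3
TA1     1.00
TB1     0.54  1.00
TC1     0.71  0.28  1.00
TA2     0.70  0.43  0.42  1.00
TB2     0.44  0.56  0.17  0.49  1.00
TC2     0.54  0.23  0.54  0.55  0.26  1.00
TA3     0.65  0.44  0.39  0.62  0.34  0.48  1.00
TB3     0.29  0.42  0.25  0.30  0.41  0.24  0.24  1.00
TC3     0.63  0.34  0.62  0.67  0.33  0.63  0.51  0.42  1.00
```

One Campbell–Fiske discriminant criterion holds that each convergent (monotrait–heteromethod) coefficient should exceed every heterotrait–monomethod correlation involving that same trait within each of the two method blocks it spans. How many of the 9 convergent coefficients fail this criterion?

6

Convergent coefficients and their comparison sets:
TA (methods 1·2): 0.70 vs {0.54, 0.49, 0.71, 0.55} → fail.
TA (methods 1·3): 0.65 vs {0.54, 0.24, 0.71, 0.51} → fail.
TA (methods 2·3): 0.62 vs {0.49, 0.24, 0.55, 0.51} → pass.
TB (methods 1·2): 0.56 vs {0.54, 0.49, 0.28, 0.26} → pass.
TB (methods 1·3): 0.42 vs {0.54, 0.24, 0.28, 0.42} → fail.
TB (methods 2·3): 0.41 vs {0.49, 0.24, 0.26, 0.42} → fail.
TC (methods 1·2): 0.54 vs {0.71, 0.55, 0.28, 0.26} → fail.
TC (methods 1·3): 0.62 vs {0.71, 0.51, 0.28, 0.42} → fail.
TC (methods 2·3): 0.63 vs {0.55, 0.51, 0.26, 0.42} → pass.
6 of 9 fail.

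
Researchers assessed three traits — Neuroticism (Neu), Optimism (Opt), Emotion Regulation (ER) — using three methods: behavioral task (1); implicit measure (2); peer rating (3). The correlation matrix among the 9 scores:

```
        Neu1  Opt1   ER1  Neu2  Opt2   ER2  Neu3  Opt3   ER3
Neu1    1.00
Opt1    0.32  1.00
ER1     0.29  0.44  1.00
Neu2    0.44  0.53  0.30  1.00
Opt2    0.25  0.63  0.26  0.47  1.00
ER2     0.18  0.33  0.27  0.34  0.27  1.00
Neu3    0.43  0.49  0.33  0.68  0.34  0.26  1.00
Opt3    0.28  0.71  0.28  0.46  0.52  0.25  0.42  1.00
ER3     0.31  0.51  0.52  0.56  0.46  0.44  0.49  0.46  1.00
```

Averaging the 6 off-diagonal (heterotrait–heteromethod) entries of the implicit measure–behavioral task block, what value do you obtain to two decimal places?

0.31

HTHM values (method 2 × method 1): 0.53, 0.30, 0.25, 0.26, 0.18, 0.33; mean = 1.85/6 = 0.31.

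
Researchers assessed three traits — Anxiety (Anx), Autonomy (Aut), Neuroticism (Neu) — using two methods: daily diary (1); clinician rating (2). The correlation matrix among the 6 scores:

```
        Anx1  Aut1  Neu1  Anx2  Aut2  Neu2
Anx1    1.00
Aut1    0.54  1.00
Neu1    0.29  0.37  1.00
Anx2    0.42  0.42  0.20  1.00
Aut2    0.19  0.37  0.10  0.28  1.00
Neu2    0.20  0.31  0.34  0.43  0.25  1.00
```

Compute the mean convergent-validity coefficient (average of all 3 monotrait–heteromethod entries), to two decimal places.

Convergent values: 0.42, 0.37, 0.34; mean = 1.13/3 = 0.38.

0.38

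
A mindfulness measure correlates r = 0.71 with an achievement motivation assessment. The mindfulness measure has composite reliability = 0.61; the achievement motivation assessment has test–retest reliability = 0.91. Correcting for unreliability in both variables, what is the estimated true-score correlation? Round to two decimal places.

0.95

r_true = r_obs / √(r_xx · r_yy) = 0.71 / √(0.61 × 0.91) = 0.71 / √0.5551 = 0.71 / 0.7451 ≈ 0.95.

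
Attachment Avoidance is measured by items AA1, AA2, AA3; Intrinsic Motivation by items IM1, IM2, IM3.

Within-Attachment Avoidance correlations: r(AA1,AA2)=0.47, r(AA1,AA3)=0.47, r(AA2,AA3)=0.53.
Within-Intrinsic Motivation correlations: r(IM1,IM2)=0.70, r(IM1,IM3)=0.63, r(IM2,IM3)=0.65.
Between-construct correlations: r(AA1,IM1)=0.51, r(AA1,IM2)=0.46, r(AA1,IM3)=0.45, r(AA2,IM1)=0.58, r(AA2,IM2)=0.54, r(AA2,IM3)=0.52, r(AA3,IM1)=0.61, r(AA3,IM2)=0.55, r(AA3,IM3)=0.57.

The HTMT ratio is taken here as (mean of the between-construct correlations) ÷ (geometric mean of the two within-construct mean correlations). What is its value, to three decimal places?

0.936

Mean between = 4.79/9 = 0.5322.
Mean within-AA = 1.47/3 = 0.4900; mean within-IM = 1.98/3 = 0.6600.
Geometric mean = √(0.4900 × 0.6600) = 0.5687.
HTMT = 0.5322 / 0.5687 = 0.936.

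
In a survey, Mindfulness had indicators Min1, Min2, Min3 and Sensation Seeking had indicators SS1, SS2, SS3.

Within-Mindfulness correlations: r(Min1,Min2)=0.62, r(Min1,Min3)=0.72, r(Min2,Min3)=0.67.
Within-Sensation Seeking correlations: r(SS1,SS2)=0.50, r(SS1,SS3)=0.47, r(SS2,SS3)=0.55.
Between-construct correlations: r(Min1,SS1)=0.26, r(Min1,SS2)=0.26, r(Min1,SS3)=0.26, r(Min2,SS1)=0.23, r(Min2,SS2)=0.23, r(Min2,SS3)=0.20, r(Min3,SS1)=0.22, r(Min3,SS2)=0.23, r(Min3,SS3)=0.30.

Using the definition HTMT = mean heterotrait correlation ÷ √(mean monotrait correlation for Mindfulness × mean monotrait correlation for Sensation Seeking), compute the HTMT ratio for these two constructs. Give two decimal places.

0.42

Mean heterotrait r = 2.19/9 = 0.2433.
Mean within-Min = 2.01/3 = 0.6700; mean within-SS = 1.52/3 = 0.5067.
Geometric mean = √(0.6700 × 0.5067) = 0.5827.
HTMT = 0.2433 / 0.5827 = 0.42.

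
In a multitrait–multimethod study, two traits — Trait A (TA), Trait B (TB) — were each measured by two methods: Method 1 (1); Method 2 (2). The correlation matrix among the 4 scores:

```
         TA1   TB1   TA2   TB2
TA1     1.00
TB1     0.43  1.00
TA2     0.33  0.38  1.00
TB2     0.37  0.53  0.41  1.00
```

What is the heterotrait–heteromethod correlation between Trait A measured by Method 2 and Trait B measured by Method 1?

Different traits and methods: r(TA2, TB1) = 0.38.

0.38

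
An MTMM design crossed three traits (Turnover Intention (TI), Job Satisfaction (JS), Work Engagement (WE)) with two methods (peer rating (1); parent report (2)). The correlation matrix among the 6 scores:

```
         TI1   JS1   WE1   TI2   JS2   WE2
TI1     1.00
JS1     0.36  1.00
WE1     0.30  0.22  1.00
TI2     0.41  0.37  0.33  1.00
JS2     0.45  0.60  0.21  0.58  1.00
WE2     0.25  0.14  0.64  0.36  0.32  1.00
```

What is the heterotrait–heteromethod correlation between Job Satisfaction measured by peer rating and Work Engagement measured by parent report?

0.14

Different traits and methods: r(JS1, WE2) = 0.14.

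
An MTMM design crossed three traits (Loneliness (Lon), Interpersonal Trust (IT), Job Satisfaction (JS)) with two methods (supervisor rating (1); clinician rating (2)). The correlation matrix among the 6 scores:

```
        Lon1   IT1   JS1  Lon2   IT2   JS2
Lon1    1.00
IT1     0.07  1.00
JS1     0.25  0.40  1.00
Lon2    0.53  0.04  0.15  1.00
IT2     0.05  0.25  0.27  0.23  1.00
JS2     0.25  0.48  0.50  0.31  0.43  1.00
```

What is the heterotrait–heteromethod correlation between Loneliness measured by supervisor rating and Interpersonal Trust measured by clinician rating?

0.05

Different traits and methods: r(Lon1, IT2) = 0.05.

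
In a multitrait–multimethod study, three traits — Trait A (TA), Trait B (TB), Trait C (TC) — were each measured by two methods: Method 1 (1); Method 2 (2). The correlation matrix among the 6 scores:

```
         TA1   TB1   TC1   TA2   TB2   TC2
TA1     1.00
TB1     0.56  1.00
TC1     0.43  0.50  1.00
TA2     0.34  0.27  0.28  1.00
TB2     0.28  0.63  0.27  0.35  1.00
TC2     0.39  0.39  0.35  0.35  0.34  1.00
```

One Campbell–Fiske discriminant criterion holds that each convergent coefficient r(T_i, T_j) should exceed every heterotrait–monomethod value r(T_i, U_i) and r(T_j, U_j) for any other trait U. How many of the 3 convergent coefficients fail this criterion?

2

Each convergent coefficient versus the relevant comparison correlations:
TA (methods 1·2): 0.34 vs {0.56, 0.35, 0.43, 0.35} → fail.
TB (methods 1·2): 0.63 vs {0.56, 0.35, 0.50, 0.34} → pass.
TC (methods 1·2): 0.35 vs {0.43, 0.35, 0.50, 0.34} → fail.
2 of 3 fail.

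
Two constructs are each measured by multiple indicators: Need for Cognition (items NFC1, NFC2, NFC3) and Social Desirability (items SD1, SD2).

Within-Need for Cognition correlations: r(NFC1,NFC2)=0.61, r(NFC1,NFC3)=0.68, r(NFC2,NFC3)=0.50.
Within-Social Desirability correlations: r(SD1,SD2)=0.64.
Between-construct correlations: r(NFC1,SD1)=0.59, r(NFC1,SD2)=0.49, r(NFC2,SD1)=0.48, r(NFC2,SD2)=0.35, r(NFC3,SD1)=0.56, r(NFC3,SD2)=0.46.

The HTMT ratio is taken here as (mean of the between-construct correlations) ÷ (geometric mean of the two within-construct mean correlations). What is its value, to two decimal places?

0.79

Between-construct mean = 2.93/6 = 0.4883.
Mean within-NFC = 1.79/3 = 0.5967; mean within-SD = 0.64/1 = 0.6400.
Geometric mean = √(0.5967 × 0.6400) = 0.6180.
HTMT = 0.4883 / 0.6180 = 0.79.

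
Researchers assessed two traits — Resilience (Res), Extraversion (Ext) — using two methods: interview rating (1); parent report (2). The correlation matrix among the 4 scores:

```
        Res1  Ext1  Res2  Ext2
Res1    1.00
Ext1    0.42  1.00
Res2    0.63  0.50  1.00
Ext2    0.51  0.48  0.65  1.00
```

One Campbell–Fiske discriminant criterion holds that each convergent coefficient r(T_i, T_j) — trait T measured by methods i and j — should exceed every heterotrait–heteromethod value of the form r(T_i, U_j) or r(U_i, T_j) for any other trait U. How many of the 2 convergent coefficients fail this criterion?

1

Each convergent coefficient versus the relevant comparison correlations:
Res (methods 1·2): 0.63 vs {0.51, 0.50} → pass.
Ext (methods 1·2): 0.48 vs {0.50, 0.51} → fail.
1 of 2 fail.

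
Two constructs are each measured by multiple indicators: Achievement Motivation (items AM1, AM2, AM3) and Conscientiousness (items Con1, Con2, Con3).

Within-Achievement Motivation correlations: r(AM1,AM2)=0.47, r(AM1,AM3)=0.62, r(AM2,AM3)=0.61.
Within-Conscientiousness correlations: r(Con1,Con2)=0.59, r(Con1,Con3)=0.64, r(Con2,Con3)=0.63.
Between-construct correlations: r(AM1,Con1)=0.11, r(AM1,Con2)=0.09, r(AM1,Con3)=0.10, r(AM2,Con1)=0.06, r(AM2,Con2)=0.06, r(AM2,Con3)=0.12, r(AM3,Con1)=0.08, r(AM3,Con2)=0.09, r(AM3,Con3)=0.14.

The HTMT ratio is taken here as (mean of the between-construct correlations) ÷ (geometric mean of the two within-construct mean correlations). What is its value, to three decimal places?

Between-construct mean = 0.85/9 = 0.0944.
Mean within-AM = 1.70/3 = 0.5667; mean within-Con = 1.86/3 = 0.6200.
Geometric mean = √(0.5667 × 0.6200) = 0.5928.
HTMT = 0.0944 / 0.5928 = 0.159.

0.159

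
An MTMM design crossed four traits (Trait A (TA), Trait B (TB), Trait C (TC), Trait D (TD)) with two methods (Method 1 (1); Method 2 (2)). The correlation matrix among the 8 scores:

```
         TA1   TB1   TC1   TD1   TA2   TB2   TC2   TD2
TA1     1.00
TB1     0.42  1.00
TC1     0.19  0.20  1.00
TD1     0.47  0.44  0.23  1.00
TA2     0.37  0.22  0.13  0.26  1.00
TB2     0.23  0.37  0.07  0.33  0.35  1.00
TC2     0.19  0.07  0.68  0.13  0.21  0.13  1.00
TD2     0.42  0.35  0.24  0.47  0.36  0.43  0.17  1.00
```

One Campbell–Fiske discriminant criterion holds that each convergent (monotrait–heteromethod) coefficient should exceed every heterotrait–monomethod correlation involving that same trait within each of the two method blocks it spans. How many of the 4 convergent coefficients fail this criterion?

Checking each validity diagonal entry against its comparison values:
TA (methods 1·2): 0.37 vs {0.42, 0.35, 0.19, 0.21, 0.47, 0.36} → fail.
TB (methods 1·2): 0.37 vs {0.42, 0.35, 0.20, 0.13, 0.44, 0.43} → fail.
TC (methods 1·2): 0.68 vs {0.19, 0.21, 0.20, 0.13, 0.23, 0.17} → pass.
TD (methods 1·2): 0.47 vs {0.47, 0.36, 0.44, 0.43, 0.23, 0.17} → fail.
3 of 4 fail.

3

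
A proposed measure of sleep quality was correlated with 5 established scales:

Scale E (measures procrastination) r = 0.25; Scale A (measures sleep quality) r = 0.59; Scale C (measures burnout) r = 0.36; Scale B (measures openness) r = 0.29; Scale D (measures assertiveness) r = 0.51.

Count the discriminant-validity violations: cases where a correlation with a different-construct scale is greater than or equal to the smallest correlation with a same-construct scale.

Convergent (same construct = sleep quality): Scale A.
Smallest convergent = 0.59. Discriminant values: 0.25, 0.36, 0.29, 0.51; count ≥ 0.59 → 0.

0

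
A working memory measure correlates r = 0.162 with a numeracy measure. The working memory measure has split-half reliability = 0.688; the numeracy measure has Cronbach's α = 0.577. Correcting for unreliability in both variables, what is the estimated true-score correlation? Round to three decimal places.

0.257

r_true = r_obs / √(r_xx · r_yy) = 0.162 / √(0.688 × 0.577) = 0.162 / √0.396976 = 0.162 / 0.6301 ≈ 0.257.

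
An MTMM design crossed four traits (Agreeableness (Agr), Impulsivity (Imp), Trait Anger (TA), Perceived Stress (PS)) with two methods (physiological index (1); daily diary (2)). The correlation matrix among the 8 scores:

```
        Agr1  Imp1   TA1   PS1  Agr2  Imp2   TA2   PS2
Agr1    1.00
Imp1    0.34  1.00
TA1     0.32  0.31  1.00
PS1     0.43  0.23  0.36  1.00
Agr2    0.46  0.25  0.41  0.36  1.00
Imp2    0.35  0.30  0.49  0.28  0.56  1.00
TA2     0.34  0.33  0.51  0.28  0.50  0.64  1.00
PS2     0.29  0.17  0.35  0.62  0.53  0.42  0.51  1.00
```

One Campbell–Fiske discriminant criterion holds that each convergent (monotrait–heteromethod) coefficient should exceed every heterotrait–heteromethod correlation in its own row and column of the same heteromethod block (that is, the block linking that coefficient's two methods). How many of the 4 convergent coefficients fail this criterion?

1

Each convergent coefficient versus the relevant comparison correlations:
Agr (methods 1·2): 0.46 vs {0.35, 0.25, 0.34, 0.41, 0.29, 0.36} → pass.
Imp (methods 1·2): 0.30 vs {0.25, 0.35, 0.33, 0.49, 0.17, 0.28} → fail.
TA (methods 1·2): 0.51 vs {0.41, 0.34, 0.49, 0.33, 0.35, 0.28} → pass.
PS (methods 1·2): 0.62 vs {0.36, 0.29, 0.28, 0.17, 0.28, 0.35} → pass.
1 of 4 fail.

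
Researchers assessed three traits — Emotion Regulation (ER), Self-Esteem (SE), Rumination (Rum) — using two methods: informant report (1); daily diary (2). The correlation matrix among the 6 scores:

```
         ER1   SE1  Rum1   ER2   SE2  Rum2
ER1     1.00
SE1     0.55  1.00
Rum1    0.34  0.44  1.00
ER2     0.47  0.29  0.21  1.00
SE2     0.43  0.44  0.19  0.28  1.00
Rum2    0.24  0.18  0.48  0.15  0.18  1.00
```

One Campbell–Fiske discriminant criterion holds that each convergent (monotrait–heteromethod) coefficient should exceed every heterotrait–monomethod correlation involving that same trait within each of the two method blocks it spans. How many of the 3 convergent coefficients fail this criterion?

2

Checking each validity diagonal entry against its comparison values:
ER (methods 1·2): 0.47 vs {0.55, 0.28, 0.34, 0.15} → fail.
SE (methods 1·2): 0.44 vs {0.55, 0.28, 0.44, 0.18} → fail.
Rum (methods 1·2): 0.48 vs {0.34, 0.15, 0.44, 0.18} → pass.
2 of 3 fail.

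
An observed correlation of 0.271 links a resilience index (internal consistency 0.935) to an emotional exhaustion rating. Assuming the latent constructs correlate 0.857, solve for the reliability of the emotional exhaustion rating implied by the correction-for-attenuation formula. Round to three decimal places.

0.107

r_true = r_obs / √(r_xx · r_yy) ⇒ 0.857 = 0.271 / √(0.935 · r_yy).
√(0.935 · r_yy) = 0.271 / 0.857 = 0.3162; 0.935 · r_yy = 0.1000; r_yy = 0.1000 / 0.935 ≈ 0.107.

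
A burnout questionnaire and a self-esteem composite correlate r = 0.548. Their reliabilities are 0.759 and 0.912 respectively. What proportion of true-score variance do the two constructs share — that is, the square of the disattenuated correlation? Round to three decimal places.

0.434

Disattenuated r = 0.548 / √(0.759 × 0.912) = 0.548 / 0.8320 = 0.6587.
Shared true-score variance = 0.6587² = 0.4339 ≈ 0.434.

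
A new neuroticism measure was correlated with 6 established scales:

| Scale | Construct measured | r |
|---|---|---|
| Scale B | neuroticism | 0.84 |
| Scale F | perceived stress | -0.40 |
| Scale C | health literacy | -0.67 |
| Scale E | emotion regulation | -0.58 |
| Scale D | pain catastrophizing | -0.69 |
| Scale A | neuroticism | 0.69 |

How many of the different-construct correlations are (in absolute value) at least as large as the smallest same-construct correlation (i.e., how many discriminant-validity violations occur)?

1

Convergent (same construct = neuroticism): Scale B, Scale A.
Smallest convergent = 0.69. Discriminant |r|: 0.40, 0.67, 0.58, 0.69; count ≥ 0.69 → 1.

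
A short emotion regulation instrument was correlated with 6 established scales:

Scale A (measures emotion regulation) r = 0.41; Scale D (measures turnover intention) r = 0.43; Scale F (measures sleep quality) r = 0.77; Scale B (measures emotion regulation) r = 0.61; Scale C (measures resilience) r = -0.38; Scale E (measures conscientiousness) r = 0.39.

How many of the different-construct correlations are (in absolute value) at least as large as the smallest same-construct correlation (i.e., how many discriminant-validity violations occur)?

Convergent (same construct = emotion regulation): Scale A, Scale B.
Smallest convergent = 0.41. Discriminant |r|: 0.43, 0.77, 0.38, 0.39; count ≥ 0.41 → 2.

2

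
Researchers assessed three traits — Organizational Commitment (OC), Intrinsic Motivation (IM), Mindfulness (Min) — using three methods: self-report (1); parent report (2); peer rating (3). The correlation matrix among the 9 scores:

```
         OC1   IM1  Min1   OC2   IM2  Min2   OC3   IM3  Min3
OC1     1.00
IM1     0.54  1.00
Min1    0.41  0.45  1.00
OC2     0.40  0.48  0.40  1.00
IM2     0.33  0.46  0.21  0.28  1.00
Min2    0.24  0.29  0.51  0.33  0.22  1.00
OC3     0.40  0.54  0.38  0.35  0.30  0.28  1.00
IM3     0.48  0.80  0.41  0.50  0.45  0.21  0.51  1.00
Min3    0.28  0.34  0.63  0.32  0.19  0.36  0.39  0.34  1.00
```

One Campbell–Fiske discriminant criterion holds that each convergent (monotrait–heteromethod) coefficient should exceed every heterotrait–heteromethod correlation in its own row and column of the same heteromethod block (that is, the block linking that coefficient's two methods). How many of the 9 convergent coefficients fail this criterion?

5

Convergent coefficients and their comparison sets:
OC (methods 1·2): 0.40 vs {0.33, 0.48, 0.24, 0.40} → fail.
OC (methods 1·3): 0.40 vs {0.48, 0.54, 0.28, 0.38} → fail.
OC (methods 2·3): 0.35 vs {0.50, 0.30, 0.32, 0.28} → fail.
IM (methods 1·2): 0.46 vs {0.48, 0.33, 0.29, 0.21} → fail.
IM (methods 1·3): 0.80 vs {0.54, 0.48, 0.34, 0.41} → pass.
IM (methods 2·3): 0.45 vs {0.30, 0.50, 0.19, 0.21} → fail.
Min (methods 1·2): 0.51 vs {0.40, 0.24, 0.21, 0.29} → pass.
Min (methods 1·3): 0.63 vs {0.38, 0.28, 0.41, 0.34} → pass.
Min (methods 2·3): 0.36 vs {0.28, 0.32, 0.21, 0.19} → pass.
5 of 9 fail.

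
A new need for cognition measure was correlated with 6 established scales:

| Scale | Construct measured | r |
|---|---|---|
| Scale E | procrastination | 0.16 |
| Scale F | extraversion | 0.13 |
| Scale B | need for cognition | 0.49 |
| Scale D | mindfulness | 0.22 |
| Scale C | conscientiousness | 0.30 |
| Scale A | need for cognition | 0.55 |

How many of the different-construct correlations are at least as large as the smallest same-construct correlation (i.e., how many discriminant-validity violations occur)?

0

Convergent (same construct = need for cognition): Scale B, Scale A.
Smallest convergent = 0.49. Discriminant values: 0.16, 0.13, 0.22, 0.30; count ≥ 0.49 → 0.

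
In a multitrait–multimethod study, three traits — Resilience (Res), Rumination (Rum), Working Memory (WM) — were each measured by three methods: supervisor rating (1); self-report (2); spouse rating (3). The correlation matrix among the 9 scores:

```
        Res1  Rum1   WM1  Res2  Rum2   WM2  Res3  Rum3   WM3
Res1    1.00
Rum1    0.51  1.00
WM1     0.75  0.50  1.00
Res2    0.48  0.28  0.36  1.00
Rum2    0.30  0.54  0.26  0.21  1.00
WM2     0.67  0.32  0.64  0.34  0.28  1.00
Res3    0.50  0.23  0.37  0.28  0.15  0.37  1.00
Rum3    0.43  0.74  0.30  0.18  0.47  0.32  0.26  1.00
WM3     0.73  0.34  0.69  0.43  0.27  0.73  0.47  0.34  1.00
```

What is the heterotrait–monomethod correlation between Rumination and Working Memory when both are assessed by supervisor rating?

0.50

Different traits, same method: r(Rum1, WM1) = 0.50.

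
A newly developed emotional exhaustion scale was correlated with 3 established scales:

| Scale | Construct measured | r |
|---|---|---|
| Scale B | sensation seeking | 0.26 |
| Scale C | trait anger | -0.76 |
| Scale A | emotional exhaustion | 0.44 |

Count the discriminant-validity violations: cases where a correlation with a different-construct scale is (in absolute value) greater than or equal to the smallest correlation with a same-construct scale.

1

Convergent (same construct = emotional exhaustion): Scale A.
Smallest convergent = 0.44. Discriminant |r|: 0.26, 0.76; count ≥ 0.44 → 1.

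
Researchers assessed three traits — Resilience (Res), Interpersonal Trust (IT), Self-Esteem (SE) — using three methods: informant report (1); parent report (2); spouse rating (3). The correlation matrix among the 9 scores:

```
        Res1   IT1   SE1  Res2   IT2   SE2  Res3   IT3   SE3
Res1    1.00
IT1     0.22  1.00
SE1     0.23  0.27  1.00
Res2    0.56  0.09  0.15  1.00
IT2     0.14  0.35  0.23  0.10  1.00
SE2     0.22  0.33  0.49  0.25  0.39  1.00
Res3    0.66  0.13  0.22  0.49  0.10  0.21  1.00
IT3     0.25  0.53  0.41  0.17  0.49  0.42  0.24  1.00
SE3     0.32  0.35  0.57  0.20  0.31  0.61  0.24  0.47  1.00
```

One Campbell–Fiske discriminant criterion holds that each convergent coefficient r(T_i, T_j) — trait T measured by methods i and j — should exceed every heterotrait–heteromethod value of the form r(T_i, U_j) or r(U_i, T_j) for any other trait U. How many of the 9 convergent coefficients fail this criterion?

Convergent coefficients and their comparison sets:
Res (methods 1·2): 0.56 vs {0.14, 0.09, 0.22, 0.15} → pass.
Res (methods 1·3): 0.66 vs {0.25, 0.13, 0.32, 0.22} → pass.
Res (methods 2·3): 0.49 vs {0.17, 0.10, 0.20, 0.21} → pass.
IT (methods 1·2): 0.35 vs {0.09, 0.14, 0.33, 0.23} → pass.
IT (methods 1·3): 0.53 vs {0.13, 0.25, 0.35, 0.41} → pass.
IT (methods 2·3): 0.49 vs {0.10, 0.17, 0.31, 0.42} → pass.
SE (methods 1·2): 0.49 vs {0.15, 0.22, 0.23, 0.33} → pass.
SE (methods 1·3): 0.57 vs {0.22, 0.32, 0.41, 0.35} → pass.
SE (methods 2·3): 0.61 vs {0.21, 0.20, 0.42, 0.31} → pass.
0 of 9 fail.

0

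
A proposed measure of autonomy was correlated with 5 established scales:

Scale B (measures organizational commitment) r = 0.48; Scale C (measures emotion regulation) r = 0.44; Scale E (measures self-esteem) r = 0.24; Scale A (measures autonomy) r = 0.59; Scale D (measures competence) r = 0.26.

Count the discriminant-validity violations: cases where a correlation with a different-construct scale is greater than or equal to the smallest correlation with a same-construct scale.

0

Convergent (same construct = autonomy): Scale A.
Smallest convergent = 0.59. Discriminant values: 0.48, 0.44, 0.24, 0.26; count ≥ 0.59 → 0.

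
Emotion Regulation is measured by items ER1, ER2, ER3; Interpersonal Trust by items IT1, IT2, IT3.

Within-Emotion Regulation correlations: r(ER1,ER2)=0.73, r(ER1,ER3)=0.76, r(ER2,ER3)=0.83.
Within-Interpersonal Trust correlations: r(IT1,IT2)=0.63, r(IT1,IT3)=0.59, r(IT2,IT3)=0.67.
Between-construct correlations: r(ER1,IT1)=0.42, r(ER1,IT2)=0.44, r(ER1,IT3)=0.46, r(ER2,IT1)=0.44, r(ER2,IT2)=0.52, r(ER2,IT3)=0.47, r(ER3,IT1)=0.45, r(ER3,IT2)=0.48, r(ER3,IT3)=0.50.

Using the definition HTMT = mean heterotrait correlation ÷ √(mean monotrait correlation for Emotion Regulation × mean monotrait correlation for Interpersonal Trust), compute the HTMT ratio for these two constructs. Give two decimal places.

Mean heterotrait r = 4.18/9 = 0.4644.
Mean within-ER = 2.32/3 = 0.7733; mean within-IT = 1.89/3 = 0.6300.
Geometric mean = √(0.7733 × 0.6300) = 0.6980.
HTMT = 0.4644 / 0.6980 = 0.67.

0.67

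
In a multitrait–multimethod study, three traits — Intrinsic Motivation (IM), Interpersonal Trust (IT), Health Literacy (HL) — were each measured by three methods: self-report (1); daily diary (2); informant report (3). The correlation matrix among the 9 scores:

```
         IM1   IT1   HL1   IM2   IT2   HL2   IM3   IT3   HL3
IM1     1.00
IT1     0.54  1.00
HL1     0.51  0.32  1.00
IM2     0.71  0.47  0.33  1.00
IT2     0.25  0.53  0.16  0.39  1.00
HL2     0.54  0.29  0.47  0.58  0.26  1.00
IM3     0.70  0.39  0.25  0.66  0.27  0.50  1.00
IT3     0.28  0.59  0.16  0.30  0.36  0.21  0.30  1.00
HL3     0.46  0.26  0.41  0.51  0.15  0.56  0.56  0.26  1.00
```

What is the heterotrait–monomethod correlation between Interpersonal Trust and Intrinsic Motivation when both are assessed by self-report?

Different traits, same method: r(IT1, IM1) = 0.54.

0.54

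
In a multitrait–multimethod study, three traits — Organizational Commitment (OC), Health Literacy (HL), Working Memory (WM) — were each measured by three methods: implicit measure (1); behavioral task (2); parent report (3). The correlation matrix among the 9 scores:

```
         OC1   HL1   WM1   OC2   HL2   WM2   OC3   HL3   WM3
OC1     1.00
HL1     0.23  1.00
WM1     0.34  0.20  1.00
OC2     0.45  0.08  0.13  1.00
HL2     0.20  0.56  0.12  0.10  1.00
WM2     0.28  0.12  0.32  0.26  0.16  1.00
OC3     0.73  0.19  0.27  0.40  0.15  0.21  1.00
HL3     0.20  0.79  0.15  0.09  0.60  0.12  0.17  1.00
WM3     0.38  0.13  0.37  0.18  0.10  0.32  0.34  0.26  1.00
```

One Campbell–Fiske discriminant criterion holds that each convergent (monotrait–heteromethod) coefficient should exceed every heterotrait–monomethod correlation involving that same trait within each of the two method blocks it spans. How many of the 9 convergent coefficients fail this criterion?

Convergent coefficients and their comparison sets:
OC (methods 1·2): 0.45 vs {0.23, 0.10, 0.34, 0.26} → pass.
OC (methods 1·3): 0.73 vs {0.23, 0.17, 0.34, 0.34} → pass.
OC (methods 2·3): 0.40 vs {0.10, 0.17, 0.26, 0.34} → pass.
HL (methods 1·2): 0.56 vs {0.23, 0.10, 0.20, 0.16} → pass.
HL (methods 1·3): 0.79 vs {0.23, 0.17, 0.20, 0.26} → pass.
HL (methods 2·3): 0.60 vs {0.10, 0.17, 0.16, 0.26} → pass.
WM (methods 1·2): 0.32 vs {0.34, 0.26, 0.20, 0.16} → fail.
WM (methods 1·3): 0.37 vs {0.34, 0.34, 0.20, 0.26} → pass.
WM (methods 2·3): 0.32 vs {0.26, 0.34, 0.16, 0.26} → fail.
2 of 9 fail.

2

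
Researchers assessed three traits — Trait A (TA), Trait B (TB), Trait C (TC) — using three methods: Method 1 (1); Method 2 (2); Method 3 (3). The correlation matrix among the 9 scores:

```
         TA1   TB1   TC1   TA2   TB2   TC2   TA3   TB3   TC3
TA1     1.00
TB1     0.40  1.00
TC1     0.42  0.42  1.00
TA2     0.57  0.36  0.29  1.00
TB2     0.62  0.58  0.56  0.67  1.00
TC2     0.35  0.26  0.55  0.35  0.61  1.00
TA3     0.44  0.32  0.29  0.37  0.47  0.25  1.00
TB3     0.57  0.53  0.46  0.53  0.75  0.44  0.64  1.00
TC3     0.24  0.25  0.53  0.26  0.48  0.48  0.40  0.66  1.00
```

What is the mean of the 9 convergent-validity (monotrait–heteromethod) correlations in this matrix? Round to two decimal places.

Convergent values: 0.57, 0.44, 0.37, 0.58, 0.53, 0.75, 0.55, 0.53, 0.48; mean = 4.80/9 = 0.53.

0.53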